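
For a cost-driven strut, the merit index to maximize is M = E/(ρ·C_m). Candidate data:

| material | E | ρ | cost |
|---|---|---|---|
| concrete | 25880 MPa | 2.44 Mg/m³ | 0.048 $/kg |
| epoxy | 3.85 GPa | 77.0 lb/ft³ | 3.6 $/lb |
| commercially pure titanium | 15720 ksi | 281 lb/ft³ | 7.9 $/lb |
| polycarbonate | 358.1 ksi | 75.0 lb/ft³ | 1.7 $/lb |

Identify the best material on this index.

concrete

Normalizing units and computing the index:
  concrete: E = 25.88 GPa, ρ = 2440 kg/m³, cost = 0.04800 $/kg
  epoxy: E = 3.850 GPa, ρ = 1233 kg/m³, cost = 7.937 $/kg
  commercially pure titanium: E = 108.4 GPa, ρ = 4501 kg/m³, cost = 17.42 $/kg
  polycarbonate: E = 2.469 GPa, ρ = 1201 kg/m³, cost = 3.748 $/kg
  concrete: M = 221 MN·m per $
  commercially pure titanium: M = 1.38 MN·m per $
  polycarbonate: M = 0.548 MN·m per $
  epoxy: M = 0.393 MN·m per $
The maximum is for concrete.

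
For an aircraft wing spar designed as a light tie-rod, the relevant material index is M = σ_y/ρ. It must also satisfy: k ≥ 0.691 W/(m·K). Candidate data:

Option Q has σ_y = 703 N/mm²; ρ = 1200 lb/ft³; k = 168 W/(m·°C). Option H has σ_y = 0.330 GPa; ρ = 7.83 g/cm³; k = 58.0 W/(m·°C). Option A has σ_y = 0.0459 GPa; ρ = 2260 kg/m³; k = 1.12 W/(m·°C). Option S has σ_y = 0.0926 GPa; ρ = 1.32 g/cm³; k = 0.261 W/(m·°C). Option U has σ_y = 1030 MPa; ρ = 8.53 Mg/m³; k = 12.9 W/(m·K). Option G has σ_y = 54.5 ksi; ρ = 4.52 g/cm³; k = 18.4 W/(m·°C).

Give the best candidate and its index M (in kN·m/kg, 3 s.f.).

option U, M = 121 kN·m/kg

Screen on constraints: k ≥ 0.691 W/(m·K). Survivors: option Q, option H, option A, option U, option G.
In SI units:
  option Q: σ_y = 703.0 MPa, ρ = 19220 kg/m³
  option H: σ_y = 330.0 MPa, ρ = 7830 kg/m³
  option A: σ_y = 45.90 MPa, ρ = 2260 kg/m³
  option U: σ_y = 1030 MPa, ρ = 8530 kg/m³
  option G: σ_y = 375.8 MPa, ρ = 4520 kg/m³
  option U: M = 121 kN·m/kg
  option G: M = 83.1 kN·m/kg
  option H: M = 42.1 kN·m/kg
  option Q: M = 36.6 kN·m/kg
  option A: M = 20.3 kN·m/kg
The maximum is for option U.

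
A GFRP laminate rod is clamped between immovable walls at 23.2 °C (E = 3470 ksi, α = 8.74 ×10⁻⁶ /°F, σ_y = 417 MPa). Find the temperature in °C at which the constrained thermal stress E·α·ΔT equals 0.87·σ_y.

E = 3470 ksi = 23.92 GPa.
α = 8.74×10⁻⁶/°F × 9/5 = 15.7×10⁻⁶/K.
E·α·ΔT = 362.8 MPa ⇒ ΔT = 362.8 / (23.92×10³ × 15.7×10⁻⁶) = 963.9 K.
T = 23.2 + 963.9 = 987.1 °C.

987 °C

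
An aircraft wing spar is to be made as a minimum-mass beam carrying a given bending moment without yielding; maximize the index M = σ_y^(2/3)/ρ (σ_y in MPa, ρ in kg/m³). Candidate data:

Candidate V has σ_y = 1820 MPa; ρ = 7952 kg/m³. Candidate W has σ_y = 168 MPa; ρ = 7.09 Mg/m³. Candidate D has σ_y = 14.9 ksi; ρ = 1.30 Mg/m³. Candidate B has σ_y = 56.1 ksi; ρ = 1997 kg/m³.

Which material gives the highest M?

Normalizing units and computing the index:
  candidate V: σ_y = 1820 MPa, ρ = 7952 kg/m³
  candidate W: σ_y = 168.0 MPa, ρ = 7090 kg/m³
  candidate D: σ_y = 102.7 MPa, ρ = 1300 kg/m³
  candidate B: σ_y = 386.8 MPa, ρ = 1997 kg/m³
  candidate B: M = 26.6×10⁻³
  candidate V: M = 18.7×10⁻³
  candidate D: M = 16.9×10⁻³
  candidate W: M = 4.29×10⁻³
Candidate B ranks first.

candidate B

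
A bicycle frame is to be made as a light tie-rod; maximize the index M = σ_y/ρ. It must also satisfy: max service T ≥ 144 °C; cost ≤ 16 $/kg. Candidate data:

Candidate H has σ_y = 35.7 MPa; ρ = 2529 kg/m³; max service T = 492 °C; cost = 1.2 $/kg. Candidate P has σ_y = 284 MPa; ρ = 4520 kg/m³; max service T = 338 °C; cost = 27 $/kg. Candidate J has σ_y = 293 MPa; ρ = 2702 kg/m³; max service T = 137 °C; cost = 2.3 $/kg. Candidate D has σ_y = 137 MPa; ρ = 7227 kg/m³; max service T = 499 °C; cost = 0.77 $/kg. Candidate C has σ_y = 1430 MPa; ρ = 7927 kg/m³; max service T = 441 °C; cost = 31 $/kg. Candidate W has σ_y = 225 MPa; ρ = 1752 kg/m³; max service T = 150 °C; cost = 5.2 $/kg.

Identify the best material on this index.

candidate W

Screen on constraints: max service T ≥ 144 °C; cost ≤ 16 $/kg. Survivors: candidate H, candidate D, candidate W.
Per-candidate index values:
  candidate W: M = 128 kN·m/kg
  candidate D: M = 19.0 kN·m/kg
  candidate H: M = 14.1 kN·m/kg
Candidate W ranks first.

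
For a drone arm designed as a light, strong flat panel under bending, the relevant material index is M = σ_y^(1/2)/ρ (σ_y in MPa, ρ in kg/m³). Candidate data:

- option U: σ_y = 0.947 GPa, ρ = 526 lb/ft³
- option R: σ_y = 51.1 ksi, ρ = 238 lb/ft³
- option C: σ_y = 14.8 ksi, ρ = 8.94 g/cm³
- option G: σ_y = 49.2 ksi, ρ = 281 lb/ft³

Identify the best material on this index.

Putting every candidate on a common basis:
  option U: σ_y = 947.0 MPa, ρ = 8426 kg/m³
  option R: σ_y = 352.3 MPa, ρ = 3812 kg/m³
  option C: σ_y = 102.0 MPa, ρ = 8940 kg/m³
  option G: σ_y = 339.2 MPa, ρ = 4501 kg/m³
  option R: M = 4.92×10⁻³
  option G: M = 4.09×10⁻³
  option U: M = 3.65×10⁻³
  option C: M = 1.13×10⁻³
Option R ranks first.

option R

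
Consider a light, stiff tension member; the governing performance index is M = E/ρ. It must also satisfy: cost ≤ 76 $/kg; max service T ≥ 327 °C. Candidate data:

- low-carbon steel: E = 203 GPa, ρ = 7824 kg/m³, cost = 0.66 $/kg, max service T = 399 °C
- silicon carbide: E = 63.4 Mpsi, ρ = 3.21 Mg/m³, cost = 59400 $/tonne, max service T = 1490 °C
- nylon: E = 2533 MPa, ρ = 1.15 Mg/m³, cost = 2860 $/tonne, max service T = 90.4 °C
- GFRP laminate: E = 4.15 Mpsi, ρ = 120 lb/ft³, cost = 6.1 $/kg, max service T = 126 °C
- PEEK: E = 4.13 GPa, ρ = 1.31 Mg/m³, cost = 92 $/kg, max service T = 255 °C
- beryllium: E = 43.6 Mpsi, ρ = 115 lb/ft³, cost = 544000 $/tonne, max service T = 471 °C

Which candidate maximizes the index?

Screen on constraints: cost ≤ 76 $/kg; max service T ≥ 327 °C. Survivors: low-carbon steel, silicon carbide.
After converting to SI:
  low-carbon steel: E = 203.0 GPa, ρ = 7824 kg/m³
  silicon carbide: E = 437.1 GPa, ρ = 3210 kg/m³
  silicon carbide: M = 136 MN·m/kg
  low-carbon steel: M = 25.9 MN·m/kg
Silicon carbide has the largest M.

silicon carbide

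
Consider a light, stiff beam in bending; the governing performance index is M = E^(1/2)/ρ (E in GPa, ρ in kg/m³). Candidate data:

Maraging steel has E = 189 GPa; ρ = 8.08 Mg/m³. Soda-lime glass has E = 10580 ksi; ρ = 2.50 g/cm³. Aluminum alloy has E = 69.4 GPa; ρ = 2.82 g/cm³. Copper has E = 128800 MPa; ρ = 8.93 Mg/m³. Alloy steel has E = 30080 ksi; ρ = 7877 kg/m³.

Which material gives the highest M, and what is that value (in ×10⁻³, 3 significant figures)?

Convert each candidate to consistent units, then evaluate M:
  maraging steel: E = 189.0 GPa, ρ = 8080 kg/m³
  soda-lime glass: E = 72.95 GPa, ρ = 2500 kg/m³
  aluminum alloy: E = 69.40 GPa, ρ = 2820 kg/m³
  copper: E = 128.8 GPa, ρ = 8930 kg/m³
  alloy steel: E = 207.4 GPa, ρ = 7877 kg/m³
  soda-lime glass: M = 3.42×10⁻³
  aluminum alloy: M = 2.95×10⁻³
  alloy steel: M = 1.83×10⁻³
  maraging steel: M = 1.70×10⁻³
  copper: M = 1.27×10⁻³
Highest index: soda-lime glass.

soda-lime glass, M = 3.42×10⁻³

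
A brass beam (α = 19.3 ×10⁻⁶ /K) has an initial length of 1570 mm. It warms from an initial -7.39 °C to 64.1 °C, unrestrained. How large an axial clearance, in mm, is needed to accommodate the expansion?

ΔT = 64.1 − (-7.39) = 71.49 K.
ΔL = α·L₀·ΔT = 19.3×10⁻⁶ × 1570 mm × 71.49 K = 2.17 mm.

2.17 mm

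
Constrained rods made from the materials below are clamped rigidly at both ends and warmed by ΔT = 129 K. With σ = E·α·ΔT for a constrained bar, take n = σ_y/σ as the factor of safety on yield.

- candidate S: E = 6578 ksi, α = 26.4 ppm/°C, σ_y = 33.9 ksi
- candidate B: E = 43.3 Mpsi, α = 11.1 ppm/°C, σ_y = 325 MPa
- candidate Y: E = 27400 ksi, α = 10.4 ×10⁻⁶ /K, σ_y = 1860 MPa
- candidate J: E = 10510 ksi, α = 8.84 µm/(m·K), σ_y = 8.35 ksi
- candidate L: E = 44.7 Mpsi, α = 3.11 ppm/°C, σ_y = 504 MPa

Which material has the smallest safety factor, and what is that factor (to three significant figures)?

Per material, after unit conversion:
  candidate S: E = 45.35, α = 26.4, σ_y = 233.7 → σ = 154 MPa, n = 1.51
  candidate B: E = 298.5, α = 11.1, σ_y = 325.0 → σ = 427 MPa, n = 0.760
  candidate Y: E = 188.9, α = 10.4, σ_y = 1860 → σ = 253 MPa, n = 7.34
  candidate J: E = 72.46, α = 8.84, σ_y = 57.57 → σ = 82.6 MPa, n = 0.697
  candidate L: E = 308.2, α = 3.11, σ_y = 504.0 → σ = 124 MPa, n = 4.08
Smallest n: candidate J with n = 0.697.

candidate J, n = 0.697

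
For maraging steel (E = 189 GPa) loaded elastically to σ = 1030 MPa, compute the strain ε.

5.45×10⁻³

ε = σ/E = 1030 / 189000 = 5.45×10⁻³.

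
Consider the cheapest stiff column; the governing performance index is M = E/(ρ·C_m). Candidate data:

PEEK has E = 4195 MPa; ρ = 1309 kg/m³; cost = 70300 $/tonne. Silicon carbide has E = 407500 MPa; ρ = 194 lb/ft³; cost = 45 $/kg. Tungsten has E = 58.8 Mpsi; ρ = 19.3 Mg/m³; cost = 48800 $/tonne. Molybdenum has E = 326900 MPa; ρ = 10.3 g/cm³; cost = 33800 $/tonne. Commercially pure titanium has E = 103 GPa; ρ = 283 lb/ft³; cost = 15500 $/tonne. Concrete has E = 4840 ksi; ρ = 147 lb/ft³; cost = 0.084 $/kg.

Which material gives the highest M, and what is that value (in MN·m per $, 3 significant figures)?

Putting every candidate on a common basis:
  PEEK: E = 4.195 GPa, ρ = 1309 kg/m³, cost = 70.30 $/kg
  silicon carbide: E = 407.5 GPa, ρ = 3108 kg/m³, cost = 45.00 $/kg
  tungsten: E = 405.4 GPa, ρ = 19300 kg/m³, cost = 48.80 $/kg
  molybdenum: E = 326.9 GPa, ρ = 10300 kg/m³, cost = 33.80 $/kg
  commercially pure titanium: E = 103.0 GPa, ρ = 4533 kg/m³, cost = 15.50 $/kg
  concrete: E = 33.37 GPa, ρ = 2355 kg/m³, cost = 0.08400 $/kg
  concrete: M = 169 MN·m per $
  silicon carbide: M = 2.91 MN·m per $
  commercially pure titanium: M = 1.47 MN·m per $
  molybdenum: M = 0.939 MN·m per $
  tungsten: M = 0.430 MN·m per $
  PEEK: M = 0.0456 MN·m per $
Concrete ranks first.

concrete, M = 169 MN·m per $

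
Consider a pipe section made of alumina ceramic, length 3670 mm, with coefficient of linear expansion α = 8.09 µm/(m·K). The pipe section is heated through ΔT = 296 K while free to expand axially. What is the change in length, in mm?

8.79 mm

ΔL = α·L₀·ΔT = 8.09×10⁻⁶ × 3670 mm × 296.0 K = 8.79 mm.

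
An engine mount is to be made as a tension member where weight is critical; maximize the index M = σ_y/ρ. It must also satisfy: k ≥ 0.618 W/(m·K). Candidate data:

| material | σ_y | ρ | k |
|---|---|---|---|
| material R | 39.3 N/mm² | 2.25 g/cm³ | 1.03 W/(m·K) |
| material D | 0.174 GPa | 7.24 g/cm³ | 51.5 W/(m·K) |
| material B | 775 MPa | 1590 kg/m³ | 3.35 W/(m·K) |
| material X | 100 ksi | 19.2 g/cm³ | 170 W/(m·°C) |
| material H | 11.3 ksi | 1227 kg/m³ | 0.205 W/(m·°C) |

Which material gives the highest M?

material B

Screen on constraints: k ≥ 0.618 W/(m·K). Survivors: material R, material D, material B, material X.
In SI units:
  material R: σ_y = 39.30 MPa, ρ = 2250 kg/m³
  material D: σ_y = 174.0 MPa, ρ = 7240 kg/m³
  material B: σ_y = 775.0 MPa, ρ = 1590 kg/m³
  material X: σ_y = 689.5 MPa, ρ = 19200 kg/m³
  material B: M = 487 kN·m/kg
  material X: M = 35.9 kN·m/kg
  material D: M = 24.0 kN·m/kg
  material R: M = 17.5 kN·m/kg
Highest index: material B.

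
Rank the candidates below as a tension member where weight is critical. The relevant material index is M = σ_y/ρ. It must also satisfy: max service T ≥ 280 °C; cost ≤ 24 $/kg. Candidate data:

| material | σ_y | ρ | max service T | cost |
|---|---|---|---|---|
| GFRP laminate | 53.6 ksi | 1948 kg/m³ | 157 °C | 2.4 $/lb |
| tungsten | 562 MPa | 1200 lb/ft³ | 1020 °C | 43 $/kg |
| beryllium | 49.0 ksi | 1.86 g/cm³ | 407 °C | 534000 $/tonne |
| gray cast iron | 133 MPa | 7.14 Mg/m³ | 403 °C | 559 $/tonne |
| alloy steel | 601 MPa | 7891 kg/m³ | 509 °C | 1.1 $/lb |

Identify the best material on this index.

Screen on constraints: max service T ≥ 280 °C; cost ≤ 24 $/kg. Survivors: gray cast iron, alloy steel.
Putting every candidate on a common basis:
  gray cast iron: σ_y = 133.0 MPa, ρ = 7140 kg/m³
  alloy steel: σ_y = 601.0 MPa, ρ = 7891 kg/m³
  alloy steel: M = 76.2 kN·m/kg
  gray cast iron: M = 18.6 kN·m/kg
Highest index: alloy steel.

alloy steel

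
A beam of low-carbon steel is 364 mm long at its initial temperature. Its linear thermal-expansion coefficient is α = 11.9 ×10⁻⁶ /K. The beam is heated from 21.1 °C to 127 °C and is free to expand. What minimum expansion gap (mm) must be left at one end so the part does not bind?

0.459 mm

ΔT = 127 − 21.1 = 105.9 K.
ΔL = α·L₀·ΔT = 11.9×10⁻⁶ × 364 mm × 105.9 K = 0.459 mm.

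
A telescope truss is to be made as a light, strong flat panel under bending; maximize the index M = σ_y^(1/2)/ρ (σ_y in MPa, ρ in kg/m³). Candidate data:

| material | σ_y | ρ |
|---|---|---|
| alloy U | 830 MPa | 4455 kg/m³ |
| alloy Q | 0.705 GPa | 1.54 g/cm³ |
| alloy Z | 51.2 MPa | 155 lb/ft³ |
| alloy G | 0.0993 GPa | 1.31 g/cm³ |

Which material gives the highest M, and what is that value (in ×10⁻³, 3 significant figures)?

Putting every candidate on a common basis:
  alloy U: σ_y = 830.0 MPa, ρ = 4455 kg/m³
  alloy Q: σ_y = 705.0 MPa, ρ = 1540 kg/m³
  alloy Z: σ_y = 51.20 MPa, ρ = 2483 kg/m³
  alloy G: σ_y = 99.30 MPa, ρ = 1310 kg/m³
  alloy Q: M = 17.2×10⁻³
  alloy G: M = 7.61×10⁻³
  alloy U: M = 6.47×10⁻³
  alloy Z: M = 2.88×10⁻³
Highest index: alloy Q.

alloy Q, M = 17.2×10⁻³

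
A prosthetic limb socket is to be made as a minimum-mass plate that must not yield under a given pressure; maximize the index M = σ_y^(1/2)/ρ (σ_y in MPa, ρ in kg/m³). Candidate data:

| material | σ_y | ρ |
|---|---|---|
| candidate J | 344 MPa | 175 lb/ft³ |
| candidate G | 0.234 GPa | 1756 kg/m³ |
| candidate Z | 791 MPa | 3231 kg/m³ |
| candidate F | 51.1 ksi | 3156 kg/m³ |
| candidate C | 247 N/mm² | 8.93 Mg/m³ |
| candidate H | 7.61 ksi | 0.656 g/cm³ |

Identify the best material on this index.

candidate H

After converting to SI:
  candidate J: σ_y = 344.0 MPa, ρ = 2803 kg/m³
  candidate G: σ_y = 234.0 MPa, ρ = 1756 kg/m³
  candidate Z: σ_y = 791.0 MPa, ρ = 3231 kg/m³
  candidate F: σ_y = 352.3 MPa, ρ = 3156 kg/m³
  candidate C: σ_y = 247.0 MPa, ρ = 8930 kg/m³
  candidate H: σ_y = 52.47 MPa, ρ = 656.0 kg/m³
  candidate H: M = 11.0×10⁻³
  candidate G: M = 8.71×10⁻³
  candidate Z: M = 8.70×10⁻³
  candidate J: M = 6.62×10⁻³
  candidate F: M = 5.95×10⁻³
  candidate C: M = 1.76×10⁻³
Highest index: candidate H.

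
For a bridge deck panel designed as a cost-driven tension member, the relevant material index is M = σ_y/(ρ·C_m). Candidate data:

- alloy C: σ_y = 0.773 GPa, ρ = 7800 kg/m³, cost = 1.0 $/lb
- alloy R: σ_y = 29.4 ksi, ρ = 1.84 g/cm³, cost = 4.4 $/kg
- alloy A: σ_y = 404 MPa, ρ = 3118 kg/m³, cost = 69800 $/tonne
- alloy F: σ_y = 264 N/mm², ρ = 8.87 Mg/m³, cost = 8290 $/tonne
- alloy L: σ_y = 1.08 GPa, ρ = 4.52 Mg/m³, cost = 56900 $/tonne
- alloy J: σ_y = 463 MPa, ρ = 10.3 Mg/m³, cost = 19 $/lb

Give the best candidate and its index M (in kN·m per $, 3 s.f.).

Putting every candidate on a common basis:
  alloy C: σ_y = 773.0 MPa, ρ = 7800 kg/m³, cost = 2.205 $/kg
  alloy R: σ_y = 202.7 MPa, ρ = 1840 kg/m³, cost = 4.400 $/kg
  alloy A: σ_y = 404.0 MPa, ρ = 3118 kg/m³, cost = 69.80 $/kg
  alloy F: σ_y = 264.0 MPa, ρ = 8870 kg/m³, cost = 8.290 $/kg
  alloy L: σ_y = 1080 MPa, ρ = 4520 kg/m³, cost = 56.90 $/kg
  alloy J: σ_y = 463.0 MPa, ρ = 10300 kg/m³, cost = 41.89 $/kg
  alloy C: M = 45.0 kN·m per $
  alloy R: M = 25.0 kN·m per $
  alloy L: M = 4.20 kN·m per $
  alloy F: M = 3.59 kN·m per $
  alloy A: M = 1.86 kN·m per $
  alloy J: M = 1.07 kN·m per $
Alloy C has the largest M.

alloy C, M = 45.0 kN·m per $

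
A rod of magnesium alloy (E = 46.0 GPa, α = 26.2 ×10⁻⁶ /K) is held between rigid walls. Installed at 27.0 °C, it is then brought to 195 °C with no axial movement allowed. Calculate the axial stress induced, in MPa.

ΔT = 168.0 K. Constrained thermal stress σ = E·α·ΔT = 46.00×10³ MPa × 26.2×10⁻⁶ × 168.0 = 202 MPa (compressive).

202 MPa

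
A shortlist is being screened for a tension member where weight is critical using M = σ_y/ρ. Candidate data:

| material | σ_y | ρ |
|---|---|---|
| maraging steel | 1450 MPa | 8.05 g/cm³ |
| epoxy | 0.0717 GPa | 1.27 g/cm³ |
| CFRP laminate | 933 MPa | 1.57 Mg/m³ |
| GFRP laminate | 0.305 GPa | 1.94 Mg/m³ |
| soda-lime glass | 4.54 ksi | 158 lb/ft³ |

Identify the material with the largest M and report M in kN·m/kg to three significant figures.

Normalizing units and computing the index:
  maraging steel: σ_y = 1450 MPa, ρ = 8050 kg/m³
  epoxy: σ_y = 71.70 MPa, ρ = 1270 kg/m³
  CFRP laminate: σ_y = 933.0 MPa, ρ = 1570 kg/m³
  GFRP laminate: σ_y = 305.0 MPa, ρ = 1940 kg/m³
  soda-lime glass: σ_y = 31.30 MPa, ρ = 2531 kg/m³
  CFRP laminate: M = 594 kN·m/kg
  maraging steel: M = 180 kN·m/kg
  GFRP laminate: M = 157 kN·m/kg
  epoxy: M = 56.5 kN·m/kg
  soda-lime glass: M = 12.4 kN·m/kg
CFRP laminate ranks first.

CFRP laminate, M = 594 kN·m/kg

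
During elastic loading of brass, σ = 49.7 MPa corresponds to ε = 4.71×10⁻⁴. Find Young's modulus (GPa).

E = σ/ε = 49.7 MPa / 4.71×10⁻⁴ = 105500 MPa = 106 GPa.

106 GPa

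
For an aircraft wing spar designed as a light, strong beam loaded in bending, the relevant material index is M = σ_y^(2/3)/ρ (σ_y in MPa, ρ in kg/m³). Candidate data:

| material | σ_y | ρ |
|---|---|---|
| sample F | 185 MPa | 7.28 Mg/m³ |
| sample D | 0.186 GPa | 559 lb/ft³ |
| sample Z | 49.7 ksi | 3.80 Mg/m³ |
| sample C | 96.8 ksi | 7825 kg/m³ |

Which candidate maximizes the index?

After converting to SI:
  sample F: σ_y = 185.0 MPa, ρ = 7280 kg/m³
  sample D: σ_y = 186.0 MPa, ρ = 8954 kg/m³
  sample Z: σ_y = 342.7 MPa, ρ = 3800 kg/m³
  sample C: σ_y = 667.4 MPa, ρ = 7825 kg/m³
  sample Z: M = 12.9×10⁻³
  sample C: M = 9.76×10⁻³
  sample F: M = 4.46×10⁻³
  sample D: M = 3.64×10⁻³
Highest index: sample Z.

sample Z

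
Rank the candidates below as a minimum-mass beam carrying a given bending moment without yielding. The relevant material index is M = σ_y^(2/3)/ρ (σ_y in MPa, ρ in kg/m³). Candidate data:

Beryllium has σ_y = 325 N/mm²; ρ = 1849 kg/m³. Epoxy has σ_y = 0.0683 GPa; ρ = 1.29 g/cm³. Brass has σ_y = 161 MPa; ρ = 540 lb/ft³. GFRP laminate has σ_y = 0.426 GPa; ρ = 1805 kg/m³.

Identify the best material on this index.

GFRP laminate

Normalizing units and computing the index:
  beryllium: σ_y = 325.0 MPa, ρ = 1849 kg/m³
  epoxy: σ_y = 68.30 MPa, ρ = 1290 kg/m³
  brass: σ_y = 161.0 MPa, ρ = 8650 kg/m³
  GFRP laminate: σ_y = 426.0 MPa, ρ = 1805 kg/m³
  GFRP laminate: M = 31.4×10⁻³
  beryllium: M = 25.6×10⁻³
  epoxy: M = 13.0×10⁻³
  brass: M = 3.42×10⁻³
Highest index: GFRP laminate.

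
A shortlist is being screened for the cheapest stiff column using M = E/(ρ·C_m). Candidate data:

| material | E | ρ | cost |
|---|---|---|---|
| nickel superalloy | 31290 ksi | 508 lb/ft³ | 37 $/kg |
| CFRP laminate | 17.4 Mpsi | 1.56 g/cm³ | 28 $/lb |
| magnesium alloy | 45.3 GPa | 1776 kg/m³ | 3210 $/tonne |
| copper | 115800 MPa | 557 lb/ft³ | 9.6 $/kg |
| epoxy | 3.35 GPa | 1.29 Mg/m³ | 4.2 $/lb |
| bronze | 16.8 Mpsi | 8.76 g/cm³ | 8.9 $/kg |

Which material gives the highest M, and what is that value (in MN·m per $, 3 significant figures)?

magnesium alloy, M = 7.95 MN·m per $

Putting every candidate on a common basis:
  nickel superalloy: E = 215.7 GPa, ρ = 8137 kg/m³, cost = 37.00 $/kg
  CFRP laminate: E = 120.0 GPa, ρ = 1560 kg/m³, cost = 61.73 $/kg
  magnesium alloy: E = 45.30 GPa, ρ = 1776 kg/m³, cost = 3.210 $/kg
  copper: E = 115.8 GPa, ρ = 8922 kg/m³, cost = 9.600 $/kg
  epoxy: E = 3.350 GPa, ρ = 1290 kg/m³, cost = 9.259 $/kg
  bronze: E = 115.8 GPa, ρ = 8760 kg/m³, cost = 8.900 $/kg
  magnesium alloy: M = 7.95 MN·m per $
  bronze: M = 1.49 MN·m per $
  copper: M = 1.35 MN·m per $
  CFRP laminate: M = 1.25 MN·m per $
  nickel superalloy: M = 0.717 MN·m per $
  epoxy: M = 0.280 MN·m per $
Magnesium alloy has the largest M.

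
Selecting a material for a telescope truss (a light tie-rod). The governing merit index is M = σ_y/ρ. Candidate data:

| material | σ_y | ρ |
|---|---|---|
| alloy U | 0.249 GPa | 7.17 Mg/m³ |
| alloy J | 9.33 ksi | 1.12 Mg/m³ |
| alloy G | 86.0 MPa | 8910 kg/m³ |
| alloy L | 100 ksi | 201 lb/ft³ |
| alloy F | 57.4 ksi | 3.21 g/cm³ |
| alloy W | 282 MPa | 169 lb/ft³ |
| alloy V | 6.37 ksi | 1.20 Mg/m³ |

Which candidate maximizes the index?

alloy L

Normalizing units and computing the index:
  alloy U: σ_y = 249.0 MPa, ρ = 7170 kg/m³
  alloy J: σ_y = 64.33 MPa, ρ = 1120 kg/m³
  alloy G: σ_y = 86.00 MPa, ρ = 8910 kg/m³
  alloy L: σ_y = 689.5 MPa, ρ = 3220 kg/m³
  alloy F: σ_y = 395.8 MPa, ρ = 3210 kg/m³
  alloy W: σ_y = 282.0 MPa, ρ = 2707 kg/m³
  alloy V: σ_y = 43.92 MPa, ρ = 1200 kg/m³
  alloy L: M = 214 kN·m/kg
  alloy F: M = 123 kN·m/kg
  alloy W: M = 104 kN·m/kg
  alloy J: M = 57.4 kN·m/kg
  alloy V: M = 36.6 kN·m/kg
  alloy U: M = 34.7 kN·m/kg
  alloy G: M = 9.65 kN·m/kg
Highest index: alloy L.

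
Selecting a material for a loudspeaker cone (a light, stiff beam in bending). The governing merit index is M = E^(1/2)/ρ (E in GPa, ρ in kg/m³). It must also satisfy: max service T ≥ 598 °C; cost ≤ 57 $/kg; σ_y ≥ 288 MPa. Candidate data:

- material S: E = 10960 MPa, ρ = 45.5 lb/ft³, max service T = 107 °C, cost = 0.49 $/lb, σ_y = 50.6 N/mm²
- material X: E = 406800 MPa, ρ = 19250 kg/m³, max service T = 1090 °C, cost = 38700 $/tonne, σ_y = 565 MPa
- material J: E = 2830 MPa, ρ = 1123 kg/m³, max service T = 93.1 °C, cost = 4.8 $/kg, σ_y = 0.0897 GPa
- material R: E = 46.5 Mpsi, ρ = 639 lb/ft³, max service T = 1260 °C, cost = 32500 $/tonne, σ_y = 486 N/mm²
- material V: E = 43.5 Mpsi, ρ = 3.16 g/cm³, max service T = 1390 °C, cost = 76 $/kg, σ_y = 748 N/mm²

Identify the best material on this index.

material R

Screen on constraints: max service T ≥ 598 °C; cost ≤ 57 $/kg; σ_y ≥ 288 MPa. Survivors: material X, material R.
Convert each candidate to consistent units, then evaluate M:
  material X: E = 406.8 GPa, ρ = 19250 kg/m³
  material R: E = 320.6 GPa, ρ = 10240 kg/m³
  material R: M = 1.75×10⁻³
  material X: M = 1.05×10⁻³
Material R has the largest M.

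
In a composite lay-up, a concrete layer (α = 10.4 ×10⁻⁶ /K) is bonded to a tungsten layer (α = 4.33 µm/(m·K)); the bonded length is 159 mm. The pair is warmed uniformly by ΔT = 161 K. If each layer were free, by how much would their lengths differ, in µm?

Δα = |10.4 − 4.33|×10⁻⁶/K = 6.07×10⁻⁶/K.
ΔL_mismatch = Δα·L·ΔT = 6.07×10⁻⁶ × 159.0 mm × 161.0 K = 155 µm.

155 µm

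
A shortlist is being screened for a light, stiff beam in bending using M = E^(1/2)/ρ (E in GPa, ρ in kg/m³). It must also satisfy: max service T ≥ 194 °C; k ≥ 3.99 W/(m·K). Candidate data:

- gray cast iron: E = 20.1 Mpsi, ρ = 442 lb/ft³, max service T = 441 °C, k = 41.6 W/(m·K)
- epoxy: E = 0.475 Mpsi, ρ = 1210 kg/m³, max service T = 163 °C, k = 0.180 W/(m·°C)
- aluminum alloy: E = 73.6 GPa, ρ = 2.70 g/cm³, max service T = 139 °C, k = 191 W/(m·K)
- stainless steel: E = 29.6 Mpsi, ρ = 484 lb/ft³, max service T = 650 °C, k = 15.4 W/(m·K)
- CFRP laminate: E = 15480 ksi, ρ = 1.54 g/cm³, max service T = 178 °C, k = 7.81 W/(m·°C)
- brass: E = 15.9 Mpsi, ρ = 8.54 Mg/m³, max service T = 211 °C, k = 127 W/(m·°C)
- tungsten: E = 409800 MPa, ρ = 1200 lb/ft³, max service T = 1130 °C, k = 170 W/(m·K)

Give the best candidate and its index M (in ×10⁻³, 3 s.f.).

stainless steel, M = 1.84×10⁻³

Screen on constraints: max service T ≥ 194 °C; k ≥ 3.99 W/(m·K). Survivors: gray cast iron, stainless steel, brass, tungsten.
In SI units:
  gray cast iron: E = 138.6 GPa, ρ = 7080 kg/m³
  stainless steel: E = 204.1 GPa, ρ = 7753 kg/m³
  brass: E = 109.6 GPa, ρ = 8540 kg/m³
  tungsten: E = 409.8 GPa, ρ = 19220 kg/m³
  stainless steel: M = 1.84×10⁻³
  gray cast iron: M = 1.66×10⁻³
  brass: M = 1.23×10⁻³
  tungsten: M = 1.05×10⁻³
Highest index: stainless steel.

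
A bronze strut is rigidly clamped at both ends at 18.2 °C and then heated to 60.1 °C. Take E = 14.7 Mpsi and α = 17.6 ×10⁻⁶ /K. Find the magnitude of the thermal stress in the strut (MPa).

74.7 MPa

E = 14.7 Mpsi = 101.4 GPa.
ΔT = 41.90 K. Constrained thermal stress σ = E·α·ΔT = 101.4×10³ MPa × 17.6×10⁻⁶ × 41.90 = 74.7 MPa (compressive).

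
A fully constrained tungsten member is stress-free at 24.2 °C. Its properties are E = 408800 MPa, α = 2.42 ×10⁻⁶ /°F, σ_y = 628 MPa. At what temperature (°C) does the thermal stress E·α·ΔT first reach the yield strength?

377 °C

E = 408800 MPa = 408.8 GPa.
α = 2.42×10⁻⁶/°F × 9/5 = 4.36×10⁻⁶/K.
E·α·ΔT = 628.0 MPa ⇒ ΔT = 628.0 / (408.8×10³ × 4.36×10⁻⁶) = 352.7 K.
T = 24.2 + 352.7 = 376.9 °C.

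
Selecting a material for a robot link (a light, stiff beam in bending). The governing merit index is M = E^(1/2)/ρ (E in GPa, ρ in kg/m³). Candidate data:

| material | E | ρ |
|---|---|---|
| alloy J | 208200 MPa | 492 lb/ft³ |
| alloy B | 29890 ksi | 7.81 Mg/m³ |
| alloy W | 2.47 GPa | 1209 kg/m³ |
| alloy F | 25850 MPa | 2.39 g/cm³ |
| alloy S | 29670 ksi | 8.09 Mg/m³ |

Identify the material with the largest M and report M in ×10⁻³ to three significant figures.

After converting to SI:
  alloy J: E = 208.2 GPa, ρ = 7881 kg/m³
  alloy B: E = 206.1 GPa, ρ = 7810 kg/m³
  alloy W: E = 2.470 GPa, ρ = 1209 kg/m³
  alloy F: E = 25.85 GPa, ρ = 2390 kg/m³
  alloy S: E = 204.6 GPa, ρ = 8090 kg/m³
  alloy F: M = 2.13×10⁻³
  alloy B: M = 1.84×10⁻³
  alloy J: M = 1.83×10⁻³
  alloy S: M = 1.77×10⁻³
  alloy W: M = 1.30×10⁻³
Highest index: alloy F.

alloy F, M = 2.13×10⁻³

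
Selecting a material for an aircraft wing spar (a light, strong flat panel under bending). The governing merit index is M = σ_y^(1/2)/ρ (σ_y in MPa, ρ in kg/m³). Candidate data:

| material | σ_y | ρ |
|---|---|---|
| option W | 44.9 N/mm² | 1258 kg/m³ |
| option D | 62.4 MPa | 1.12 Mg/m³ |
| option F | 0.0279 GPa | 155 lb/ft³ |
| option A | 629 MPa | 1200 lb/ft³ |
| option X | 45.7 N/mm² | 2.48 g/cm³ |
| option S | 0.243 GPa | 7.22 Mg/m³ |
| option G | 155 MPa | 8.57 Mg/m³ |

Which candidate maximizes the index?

option D

Normalizing units and computing the index:
  option W: σ_y = 44.90 MPa, ρ = 1258 kg/m³
  option D: σ_y = 62.40 MPa, ρ = 1120 kg/m³
  option F: σ_y = 27.90 MPa, ρ = 2483 kg/m³
  option A: σ_y = 629.0 MPa, ρ = 19220 kg/m³
  option X: σ_y = 45.70 MPa, ρ = 2480 kg/m³
  option S: σ_y = 243.0 MPa, ρ = 7220 kg/m³
  option G: σ_y = 155.0 MPa, ρ = 8570 kg/m³
  option D: M = 7.05×10⁻³
  option W: M = 5.33×10⁻³
  option X: M = 2.73×10⁻³
  option S: M = 2.16×10⁻³
  option F: M = 2.13×10⁻³
  option G: M = 1.45×10⁻³
  option A: M = 1.30×10⁻³
Option D ranks first.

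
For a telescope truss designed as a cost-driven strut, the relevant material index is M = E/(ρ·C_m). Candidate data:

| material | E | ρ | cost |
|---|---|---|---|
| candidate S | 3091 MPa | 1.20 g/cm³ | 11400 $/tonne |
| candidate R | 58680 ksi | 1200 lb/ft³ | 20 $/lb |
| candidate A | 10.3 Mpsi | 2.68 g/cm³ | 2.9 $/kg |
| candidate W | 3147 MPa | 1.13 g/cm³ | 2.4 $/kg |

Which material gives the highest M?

candidate A

Convert each candidate to consistent units, then evaluate M:
  candidate S: E = 3.091 GPa, ρ = 1200 kg/m³, cost = 11.40 $/kg
  candidate R: E = 404.6 GPa, ρ = 19220 kg/m³, cost = 44.09 $/kg
  candidate A: E = 71.02 GPa, ρ = 2680 kg/m³, cost = 2.900 $/kg
  candidate W: E = 3.147 GPa, ρ = 1130 kg/m³, cost = 2.400 $/kg
  candidate A: M = 9.14 MN·m per $
  candidate W: M = 1.16 MN·m per $
  candidate R: M = 0.477 MN·m per $
  candidate S: M = 0.226 MN·m per $
Candidate A ranks first.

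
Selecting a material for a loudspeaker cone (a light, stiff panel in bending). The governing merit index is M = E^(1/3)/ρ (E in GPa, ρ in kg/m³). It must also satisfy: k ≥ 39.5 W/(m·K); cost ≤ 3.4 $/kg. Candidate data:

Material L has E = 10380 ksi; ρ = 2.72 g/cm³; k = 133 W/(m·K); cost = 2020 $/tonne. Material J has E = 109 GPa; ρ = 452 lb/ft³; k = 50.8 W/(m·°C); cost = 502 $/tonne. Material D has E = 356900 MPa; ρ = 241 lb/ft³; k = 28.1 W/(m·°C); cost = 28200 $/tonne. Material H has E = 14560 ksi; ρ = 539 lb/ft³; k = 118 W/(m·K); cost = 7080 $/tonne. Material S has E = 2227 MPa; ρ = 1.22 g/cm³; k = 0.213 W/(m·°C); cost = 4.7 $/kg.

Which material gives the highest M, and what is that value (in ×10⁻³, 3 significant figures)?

material L, M = 1.53×10⁻³

Screen on constraints: k ≥ 39.5 W/(m·K); cost ≤ 3.4 $/kg. Survivors: material L, material J.
Convert each candidate to consistent units, then evaluate M:
  material L: E = 71.57 GPa, ρ = 2720 kg/m³
  material J: E = 109.0 GPa, ρ = 7240 kg/m³
  material L: M = 1.53×10⁻³
  material J: M = 0.660×10⁻³
The maximum is for material L.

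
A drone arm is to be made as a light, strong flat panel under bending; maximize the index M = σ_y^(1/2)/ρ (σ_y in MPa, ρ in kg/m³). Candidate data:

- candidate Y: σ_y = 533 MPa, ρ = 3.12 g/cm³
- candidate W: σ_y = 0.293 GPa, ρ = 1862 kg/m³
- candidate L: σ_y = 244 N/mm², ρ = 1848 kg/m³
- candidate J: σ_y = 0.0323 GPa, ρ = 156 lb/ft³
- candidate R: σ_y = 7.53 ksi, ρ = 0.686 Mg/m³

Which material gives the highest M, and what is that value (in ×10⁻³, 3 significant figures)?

candidate R, M = 10.5×10⁻³

In SI units:
  candidate Y: σ_y = 533.0 MPa, ρ = 3120 kg/m³
  candidate W: σ_y = 293.0 MPa, ρ = 1862 kg/m³
  candidate L: σ_y = 244.0 MPa, ρ = 1848 kg/m³
  candidate J: σ_y = 32.30 MPa, ρ = 2499 kg/m³
  candidate R: σ_y = 51.92 MPa, ρ = 686.0 kg/m³
  candidate R: M = 10.5×10⁻³
  candidate W: M = 9.19×10⁻³
  candidate L: M = 8.45×10⁻³
  candidate Y: M = 7.40×10⁻³
  candidate J: M = 2.27×10⁻³
Candidate R has the largest M.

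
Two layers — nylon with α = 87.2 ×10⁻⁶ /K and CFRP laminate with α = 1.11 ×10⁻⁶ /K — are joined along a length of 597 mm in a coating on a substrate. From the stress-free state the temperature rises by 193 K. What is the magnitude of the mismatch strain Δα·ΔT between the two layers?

Δα = |87.2 − 1.11|×10⁻⁶/K = 86.1×10⁻⁶/K.
Mismatch strain = Δα·ΔT = 86.1×10⁻⁶ × 193.0 = 0.0166.

0.0166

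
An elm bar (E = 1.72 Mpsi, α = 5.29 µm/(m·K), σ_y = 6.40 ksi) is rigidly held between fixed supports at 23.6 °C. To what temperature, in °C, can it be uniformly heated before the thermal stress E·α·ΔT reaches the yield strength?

E = 1.72 Mpsi = 11.86 GPa.
σ_y = 6.40 ksi = 44.13 MPa.
E·α·ΔT = 44.13 MPa ⇒ ΔT = 44.13 / (11.86×10³ × 5.29×10⁻⁶) = 703.4 K.
T = 23.6 + 703.4 = 727.0 °C.

727 °C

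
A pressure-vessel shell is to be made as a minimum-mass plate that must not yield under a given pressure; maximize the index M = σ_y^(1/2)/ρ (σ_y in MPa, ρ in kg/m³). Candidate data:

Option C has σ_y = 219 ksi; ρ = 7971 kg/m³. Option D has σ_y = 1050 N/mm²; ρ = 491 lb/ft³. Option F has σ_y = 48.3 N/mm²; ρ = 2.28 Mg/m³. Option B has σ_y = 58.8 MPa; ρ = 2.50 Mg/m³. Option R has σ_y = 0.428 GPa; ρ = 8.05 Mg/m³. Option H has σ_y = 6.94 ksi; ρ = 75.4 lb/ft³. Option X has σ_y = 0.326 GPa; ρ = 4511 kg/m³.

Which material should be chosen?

In SI units:
  option C: σ_y = 1510 MPa, ρ = 7971 kg/m³
  option D: σ_y = 1050 MPa, ρ = 7865 kg/m³
  option F: σ_y = 48.30 MPa, ρ = 2280 kg/m³
  option B: σ_y = 58.80 MPa, ρ = 2500 kg/m³
  option R: σ_y = 428.0 MPa, ρ = 8050 kg/m³
  option H: σ_y = 47.85 MPa, ρ = 1208 kg/m³
  option X: σ_y = 326.0 MPa, ρ = 4511 kg/m³
  option H: M = 5.73×10⁻³
  option C: M = 4.87×10⁻³
  option D: M = 4.12×10⁻³
  option X: M = 4.00×10⁻³
  option B: M = 3.07×10⁻³
  option F: M = 3.05×10⁻³
  option R: M = 2.57×10⁻³
Highest index: option H.

option H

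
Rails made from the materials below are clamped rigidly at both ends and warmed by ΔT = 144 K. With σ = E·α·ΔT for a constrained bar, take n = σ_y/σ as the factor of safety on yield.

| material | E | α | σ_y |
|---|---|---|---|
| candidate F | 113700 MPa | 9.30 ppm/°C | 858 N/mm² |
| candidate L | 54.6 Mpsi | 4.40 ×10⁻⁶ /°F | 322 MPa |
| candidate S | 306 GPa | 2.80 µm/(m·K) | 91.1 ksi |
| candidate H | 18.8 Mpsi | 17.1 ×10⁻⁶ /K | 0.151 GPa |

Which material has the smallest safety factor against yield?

Per material, after unit conversion:
  candidate F: E = 113.7, α = 9.30, σ_y = 858.0 → σ = 152 MPa, n = 5.63
  candidate L: E = 376.5, α = 7.92, σ_y = 322.0 → σ = 429 MPa, n = 0.750
  candidate S: E = 306.0, α = 2.80, σ_y = 628.1 → σ = 123 MPa, n = 5.09
  candidate H: E = 129.6, α = 17.1, σ_y = 151.0 → σ = 319 MPa, n = 0.473
Candidate H has the lowest safety factor, n = 0.473.

candidate H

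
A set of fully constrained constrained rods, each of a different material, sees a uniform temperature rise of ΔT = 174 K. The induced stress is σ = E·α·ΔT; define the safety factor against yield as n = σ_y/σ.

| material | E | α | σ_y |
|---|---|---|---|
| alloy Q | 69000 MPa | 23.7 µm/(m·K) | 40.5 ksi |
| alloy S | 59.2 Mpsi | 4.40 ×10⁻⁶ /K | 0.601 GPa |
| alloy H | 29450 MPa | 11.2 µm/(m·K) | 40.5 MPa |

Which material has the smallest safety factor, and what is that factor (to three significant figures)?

Per material, after unit conversion:
  alloy Q: E = 69.00, α = 23.7, σ_y = 279.2 → σ = 285 MPa, n = 0.981
  alloy S: E = 408.2, α = 4.40, σ_y = 601.0 → σ = 312 MPa, n = 1.92
  alloy H: E = 29.45, α = 11.2, σ_y = 40.50 → σ = 57.4 MPa, n = 0.706
Smallest n: alloy H with n = 0.706.

alloy H, n = 0.706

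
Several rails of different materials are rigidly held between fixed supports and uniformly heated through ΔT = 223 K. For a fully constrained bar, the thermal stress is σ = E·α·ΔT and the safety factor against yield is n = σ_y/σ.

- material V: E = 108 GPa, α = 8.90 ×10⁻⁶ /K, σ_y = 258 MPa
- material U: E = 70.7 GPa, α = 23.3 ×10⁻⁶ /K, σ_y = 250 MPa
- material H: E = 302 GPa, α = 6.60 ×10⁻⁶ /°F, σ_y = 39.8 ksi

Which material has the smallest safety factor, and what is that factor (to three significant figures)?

Converting E to GPa, α to ×10⁻⁶/K, σ_y to MPa, then σ and n for each:
  material V: E = 108.0, α = 8.90, σ_y = 258.0 → σ = 214 MPa, n = 1.20
  material U: E = 70.70, α = 23.3, σ_y = 250.0 → σ = 367 MPa, n = 0.681
  material H: E = 302.0, α = 11.9, σ_y = 274.4 → σ = 800 MPa, n = 0.343
Material H has the lowest safety factor, n = 0.343.

material H, n = 0.343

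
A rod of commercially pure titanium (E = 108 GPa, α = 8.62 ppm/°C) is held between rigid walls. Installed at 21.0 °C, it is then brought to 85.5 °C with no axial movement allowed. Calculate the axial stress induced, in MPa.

60.0 MPa

ΔT = 64.50 K. Constrained thermal stress σ = E·α·ΔT = 108.0×10³ MPa × 8.62×10⁻⁶ × 64.50 = 60.0 MPa (compressive).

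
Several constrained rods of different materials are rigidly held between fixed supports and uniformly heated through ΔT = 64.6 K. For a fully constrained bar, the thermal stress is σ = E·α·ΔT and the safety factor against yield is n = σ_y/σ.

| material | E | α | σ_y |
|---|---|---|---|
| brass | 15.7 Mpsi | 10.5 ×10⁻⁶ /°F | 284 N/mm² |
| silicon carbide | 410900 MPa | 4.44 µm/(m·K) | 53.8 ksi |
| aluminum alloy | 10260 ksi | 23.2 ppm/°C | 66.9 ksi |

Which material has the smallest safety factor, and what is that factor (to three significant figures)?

Converting E to GPa, α to ×10⁻⁶/K, σ_y to MPa, then σ and n for each:
  brass: E = 108.2, α = 18.9, σ_y = 284.0 → σ = 132 MPa, n = 2.15
  silicon carbide: E = 410.9, α = 4.44, σ_y = 370.9 → σ = 118 MPa, n = 3.15
  aluminum alloy: E = 70.74, α = 23.2, σ_y = 461.3 → σ = 106 MPa, n = 4.35
The minimum is brass at n = 2.15.

brass, n = 2.15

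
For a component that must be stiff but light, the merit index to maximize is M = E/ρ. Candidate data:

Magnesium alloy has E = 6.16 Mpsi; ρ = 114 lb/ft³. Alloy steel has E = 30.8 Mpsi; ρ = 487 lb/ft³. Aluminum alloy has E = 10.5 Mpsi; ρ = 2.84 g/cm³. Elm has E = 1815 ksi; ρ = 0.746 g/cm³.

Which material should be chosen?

alloy steel

After converting to SI:
  magnesium alloy: E = 42.47 GPa, ρ = 1826 kg/m³
  alloy steel: E = 212.4 GPa, ρ = 7801 kg/m³
  aluminum alloy: E = 72.39 GPa, ρ = 2840 kg/m³
  elm: E = 12.51 GPa, ρ = 746.0 kg/m³
  alloy steel: M = 27.2 MN·m/kg
  aluminum alloy: M = 25.5 MN·m/kg
  magnesium alloy: M = 23.3 MN·m/kg
  elm: M = 16.8 MN·m/kg
Highest index: alloy steel.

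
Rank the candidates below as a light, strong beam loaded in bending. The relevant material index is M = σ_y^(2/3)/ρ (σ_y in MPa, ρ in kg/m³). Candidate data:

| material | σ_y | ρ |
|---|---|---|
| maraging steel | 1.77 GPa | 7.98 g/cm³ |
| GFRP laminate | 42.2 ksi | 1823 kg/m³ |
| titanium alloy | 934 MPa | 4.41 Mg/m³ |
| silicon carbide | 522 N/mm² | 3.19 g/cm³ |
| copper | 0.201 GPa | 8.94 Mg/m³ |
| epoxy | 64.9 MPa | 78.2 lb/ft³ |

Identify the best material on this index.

GFRP laminate

Putting every candidate on a common basis:
  maraging steel: σ_y = 1770 MPa, ρ = 7980 kg/m³
  GFRP laminate: σ_y = 291.0 MPa, ρ = 1823 kg/m³
  titanium alloy: σ_y = 934.0 MPa, ρ = 4410 kg/m³
  silicon carbide: σ_y = 522.0 MPa, ρ = 3190 kg/m³
  copper: σ_y = 201.0 MPa, ρ = 8940 kg/m³
  epoxy: σ_y = 64.90 MPa, ρ = 1253 kg/m³
  GFRP laminate: M = 24.1×10⁻³
  titanium alloy: M = 21.7×10⁻³
  silicon carbide: M = 20.3×10⁻³
  maraging steel: M = 18.3×10⁻³
  epoxy: M = 12.9×10⁻³
  copper: M = 3.84×10⁻³
Highest index: GFRP laminate.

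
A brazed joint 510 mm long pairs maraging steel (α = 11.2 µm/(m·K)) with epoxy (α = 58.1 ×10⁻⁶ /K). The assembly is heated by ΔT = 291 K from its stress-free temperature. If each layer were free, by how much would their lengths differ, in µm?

6960 µm

Δα = |11.2 − 58.1|×10⁻⁶/K = 46.9×10⁻⁶/K.
ΔL_mismatch = Δα·L·ΔT = 46.9×10⁻⁶ × 510.0 mm × 291.0 K = 6960 µm.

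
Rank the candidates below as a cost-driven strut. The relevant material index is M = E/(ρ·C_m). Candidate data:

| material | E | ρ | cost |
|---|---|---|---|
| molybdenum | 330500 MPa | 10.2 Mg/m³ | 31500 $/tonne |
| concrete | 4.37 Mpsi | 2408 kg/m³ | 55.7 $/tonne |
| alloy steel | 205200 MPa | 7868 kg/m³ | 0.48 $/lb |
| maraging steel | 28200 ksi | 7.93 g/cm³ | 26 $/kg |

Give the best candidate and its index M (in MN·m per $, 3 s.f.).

Putting every candidate on a common basis:
  molybdenum: E = 330.5 GPa, ρ = 10200 kg/m³, cost = 31.50 $/kg
  concrete: E = 30.13 GPa, ρ = 2408 kg/m³, cost = 0.05570 $/kg
  alloy steel: E = 205.2 GPa, ρ = 7868 kg/m³, cost = 1.058 $/kg
  maraging steel: E = 194.4 GPa, ρ = 7930 kg/m³, cost = 26.00 $/kg
  concrete: M = 225 MN·m per $
  alloy steel: M = 24.6 MN·m per $
  molybdenum: M = 1.03 MN·m per $
  maraging steel: M = 0.943 MN·m per $
Highest index: concrete.

concrete, M = 225 MN·m per $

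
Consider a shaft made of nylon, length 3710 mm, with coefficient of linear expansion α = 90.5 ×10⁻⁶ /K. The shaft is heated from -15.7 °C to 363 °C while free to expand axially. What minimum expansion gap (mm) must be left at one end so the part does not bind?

ΔT = 363 − (-15.7) = 378.7 K.
ΔL = α·L₀·ΔT = 90.5×10⁻⁶ × 3710 mm × 378.7 K = 127 mm.

127 mm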